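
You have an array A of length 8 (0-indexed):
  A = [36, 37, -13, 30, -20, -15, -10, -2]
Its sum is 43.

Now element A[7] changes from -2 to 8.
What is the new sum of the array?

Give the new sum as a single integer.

Old value at index 7: -2
New value at index 7: 8
Delta = 8 - -2 = 10
New sum = old_sum + delta = 43 + (10) = 53

Answer: 53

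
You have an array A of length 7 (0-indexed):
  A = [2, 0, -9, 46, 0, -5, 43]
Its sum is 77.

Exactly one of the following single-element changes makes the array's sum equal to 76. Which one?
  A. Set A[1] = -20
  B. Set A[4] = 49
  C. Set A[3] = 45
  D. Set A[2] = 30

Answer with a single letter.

Answer: C

Derivation:
Option A: A[1] 0->-20, delta=-20, new_sum=77+(-20)=57
Option B: A[4] 0->49, delta=49, new_sum=77+(49)=126
Option C: A[3] 46->45, delta=-1, new_sum=77+(-1)=76 <-- matches target
Option D: A[2] -9->30, delta=39, new_sum=77+(39)=116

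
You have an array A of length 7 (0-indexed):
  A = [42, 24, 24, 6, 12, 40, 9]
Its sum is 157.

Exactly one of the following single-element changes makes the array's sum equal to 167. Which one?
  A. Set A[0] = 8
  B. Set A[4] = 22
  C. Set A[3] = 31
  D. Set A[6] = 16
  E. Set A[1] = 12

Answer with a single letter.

Option A: A[0] 42->8, delta=-34, new_sum=157+(-34)=123
Option B: A[4] 12->22, delta=10, new_sum=157+(10)=167 <-- matches target
Option C: A[3] 6->31, delta=25, new_sum=157+(25)=182
Option D: A[6] 9->16, delta=7, new_sum=157+(7)=164
Option E: A[1] 24->12, delta=-12, new_sum=157+(-12)=145

Answer: B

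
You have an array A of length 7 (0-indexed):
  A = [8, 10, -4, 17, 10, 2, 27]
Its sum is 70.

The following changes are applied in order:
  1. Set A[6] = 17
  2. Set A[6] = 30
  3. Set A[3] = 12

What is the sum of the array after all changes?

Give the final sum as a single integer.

Initial sum: 70
Change 1: A[6] 27 -> 17, delta = -10, sum = 60
Change 2: A[6] 17 -> 30, delta = 13, sum = 73
Change 3: A[3] 17 -> 12, delta = -5, sum = 68

Answer: 68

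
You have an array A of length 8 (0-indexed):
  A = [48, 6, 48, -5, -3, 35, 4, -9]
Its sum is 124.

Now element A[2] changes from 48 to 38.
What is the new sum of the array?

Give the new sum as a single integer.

Old value at index 2: 48
New value at index 2: 38
Delta = 38 - 48 = -10
New sum = old_sum + delta = 124 + (-10) = 114

Answer: 114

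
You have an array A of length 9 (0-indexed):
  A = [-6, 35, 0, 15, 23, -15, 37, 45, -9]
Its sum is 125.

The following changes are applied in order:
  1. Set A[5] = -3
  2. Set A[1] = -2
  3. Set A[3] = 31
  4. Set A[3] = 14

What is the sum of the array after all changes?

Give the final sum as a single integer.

Answer: 99

Derivation:
Initial sum: 125
Change 1: A[5] -15 -> -3, delta = 12, sum = 137
Change 2: A[1] 35 -> -2, delta = -37, sum = 100
Change 3: A[3] 15 -> 31, delta = 16, sum = 116
Change 4: A[3] 31 -> 14, delta = -17, sum = 99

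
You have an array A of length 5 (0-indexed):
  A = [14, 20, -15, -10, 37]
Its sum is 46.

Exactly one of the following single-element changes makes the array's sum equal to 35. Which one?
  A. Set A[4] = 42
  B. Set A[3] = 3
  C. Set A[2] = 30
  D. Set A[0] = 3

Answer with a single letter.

Answer: D

Derivation:
Option A: A[4] 37->42, delta=5, new_sum=46+(5)=51
Option B: A[3] -10->3, delta=13, new_sum=46+(13)=59
Option C: A[2] -15->30, delta=45, new_sum=46+(45)=91
Option D: A[0] 14->3, delta=-11, new_sum=46+(-11)=35 <-- matches target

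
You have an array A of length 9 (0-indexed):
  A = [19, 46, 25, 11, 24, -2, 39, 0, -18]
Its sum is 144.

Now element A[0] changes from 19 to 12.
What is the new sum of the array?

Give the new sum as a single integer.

Old value at index 0: 19
New value at index 0: 12
Delta = 12 - 19 = -7
New sum = old_sum + delta = 144 + (-7) = 137

Answer: 137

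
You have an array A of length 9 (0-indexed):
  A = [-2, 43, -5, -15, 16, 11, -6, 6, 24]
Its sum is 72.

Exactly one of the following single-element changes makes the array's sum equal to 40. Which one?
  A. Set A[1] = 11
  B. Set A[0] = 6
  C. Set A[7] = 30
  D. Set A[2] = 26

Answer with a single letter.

Option A: A[1] 43->11, delta=-32, new_sum=72+(-32)=40 <-- matches target
Option B: A[0] -2->6, delta=8, new_sum=72+(8)=80
Option C: A[7] 6->30, delta=24, new_sum=72+(24)=96
Option D: A[2] -5->26, delta=31, new_sum=72+(31)=103

Answer: A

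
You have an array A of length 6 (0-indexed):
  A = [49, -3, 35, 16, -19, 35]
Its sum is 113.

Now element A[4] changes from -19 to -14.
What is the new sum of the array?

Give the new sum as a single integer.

Old value at index 4: -19
New value at index 4: -14
Delta = -14 - -19 = 5
New sum = old_sum + delta = 113 + (5) = 118

Answer: 118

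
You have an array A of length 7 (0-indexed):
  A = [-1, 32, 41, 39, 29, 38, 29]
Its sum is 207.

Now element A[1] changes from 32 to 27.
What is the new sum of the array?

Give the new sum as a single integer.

Old value at index 1: 32
New value at index 1: 27
Delta = 27 - 32 = -5
New sum = old_sum + delta = 207 + (-5) = 202

Answer: 202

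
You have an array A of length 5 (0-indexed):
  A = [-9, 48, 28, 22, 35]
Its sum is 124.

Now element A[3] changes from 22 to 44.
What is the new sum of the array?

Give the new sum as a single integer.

Answer: 146

Derivation:
Old value at index 3: 22
New value at index 3: 44
Delta = 44 - 22 = 22
New sum = old_sum + delta = 124 + (22) = 146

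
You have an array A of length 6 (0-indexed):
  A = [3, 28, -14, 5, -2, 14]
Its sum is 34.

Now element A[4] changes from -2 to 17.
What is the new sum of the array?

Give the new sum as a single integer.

Old value at index 4: -2
New value at index 4: 17
Delta = 17 - -2 = 19
New sum = old_sum + delta = 34 + (19) = 53

Answer: 53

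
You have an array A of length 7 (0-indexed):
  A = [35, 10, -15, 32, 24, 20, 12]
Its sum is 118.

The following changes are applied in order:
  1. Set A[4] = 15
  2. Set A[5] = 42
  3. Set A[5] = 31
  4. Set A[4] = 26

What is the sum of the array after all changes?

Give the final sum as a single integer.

Initial sum: 118
Change 1: A[4] 24 -> 15, delta = -9, sum = 109
Change 2: A[5] 20 -> 42, delta = 22, sum = 131
Change 3: A[5] 42 -> 31, delta = -11, sum = 120
Change 4: A[4] 15 -> 26, delta = 11, sum = 131

Answer: 131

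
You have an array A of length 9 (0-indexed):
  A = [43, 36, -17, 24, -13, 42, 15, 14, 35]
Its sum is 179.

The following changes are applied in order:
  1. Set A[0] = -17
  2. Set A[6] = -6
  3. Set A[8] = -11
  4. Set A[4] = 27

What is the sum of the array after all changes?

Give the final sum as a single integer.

Initial sum: 179
Change 1: A[0] 43 -> -17, delta = -60, sum = 119
Change 2: A[6] 15 -> -6, delta = -21, sum = 98
Change 3: A[8] 35 -> -11, delta = -46, sum = 52
Change 4: A[4] -13 -> 27, delta = 40, sum = 92

Answer: 92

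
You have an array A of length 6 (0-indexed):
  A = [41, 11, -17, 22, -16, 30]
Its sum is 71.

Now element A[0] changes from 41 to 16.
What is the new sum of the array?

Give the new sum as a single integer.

Old value at index 0: 41
New value at index 0: 16
Delta = 16 - 41 = -25
New sum = old_sum + delta = 71 + (-25) = 46

Answer: 46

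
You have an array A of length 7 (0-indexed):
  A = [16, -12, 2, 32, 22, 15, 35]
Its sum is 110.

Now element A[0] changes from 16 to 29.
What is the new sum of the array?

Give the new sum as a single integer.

Old value at index 0: 16
New value at index 0: 29
Delta = 29 - 16 = 13
New sum = old_sum + delta = 110 + (13) = 123

Answer: 123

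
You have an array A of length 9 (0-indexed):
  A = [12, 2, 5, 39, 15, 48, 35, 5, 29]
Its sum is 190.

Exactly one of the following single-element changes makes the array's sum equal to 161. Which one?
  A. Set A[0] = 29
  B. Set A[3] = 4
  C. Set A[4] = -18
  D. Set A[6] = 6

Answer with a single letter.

Answer: D

Derivation:
Option A: A[0] 12->29, delta=17, new_sum=190+(17)=207
Option B: A[3] 39->4, delta=-35, new_sum=190+(-35)=155
Option C: A[4] 15->-18, delta=-33, new_sum=190+(-33)=157
Option D: A[6] 35->6, delta=-29, new_sum=190+(-29)=161 <-- matches target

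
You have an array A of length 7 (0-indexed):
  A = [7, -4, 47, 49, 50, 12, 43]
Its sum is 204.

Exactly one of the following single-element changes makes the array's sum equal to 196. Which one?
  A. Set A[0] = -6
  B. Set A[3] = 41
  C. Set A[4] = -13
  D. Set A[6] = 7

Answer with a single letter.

Option A: A[0] 7->-6, delta=-13, new_sum=204+(-13)=191
Option B: A[3] 49->41, delta=-8, new_sum=204+(-8)=196 <-- matches target
Option C: A[4] 50->-13, delta=-63, new_sum=204+(-63)=141
Option D: A[6] 43->7, delta=-36, new_sum=204+(-36)=168

Answer: B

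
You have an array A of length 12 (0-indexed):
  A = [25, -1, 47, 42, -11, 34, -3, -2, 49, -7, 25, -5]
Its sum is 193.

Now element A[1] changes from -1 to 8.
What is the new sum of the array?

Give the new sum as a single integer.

Answer: 202

Derivation:
Old value at index 1: -1
New value at index 1: 8
Delta = 8 - -1 = 9
New sum = old_sum + delta = 193 + (9) = 202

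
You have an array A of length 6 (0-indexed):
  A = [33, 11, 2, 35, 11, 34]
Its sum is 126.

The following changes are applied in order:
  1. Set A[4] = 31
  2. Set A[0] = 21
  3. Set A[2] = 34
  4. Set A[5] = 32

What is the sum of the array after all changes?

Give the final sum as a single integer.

Initial sum: 126
Change 1: A[4] 11 -> 31, delta = 20, sum = 146
Change 2: A[0] 33 -> 21, delta = -12, sum = 134
Change 3: A[2] 2 -> 34, delta = 32, sum = 166
Change 4: A[5] 34 -> 32, delta = -2, sum = 164

Answer: 164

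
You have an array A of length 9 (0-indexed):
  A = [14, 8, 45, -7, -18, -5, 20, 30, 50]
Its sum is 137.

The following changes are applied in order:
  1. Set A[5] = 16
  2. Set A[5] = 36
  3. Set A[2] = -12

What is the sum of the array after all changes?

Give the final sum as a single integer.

Answer: 121

Derivation:
Initial sum: 137
Change 1: A[5] -5 -> 16, delta = 21, sum = 158
Change 2: A[5] 16 -> 36, delta = 20, sum = 178
Change 3: A[2] 45 -> -12, delta = -57, sum = 121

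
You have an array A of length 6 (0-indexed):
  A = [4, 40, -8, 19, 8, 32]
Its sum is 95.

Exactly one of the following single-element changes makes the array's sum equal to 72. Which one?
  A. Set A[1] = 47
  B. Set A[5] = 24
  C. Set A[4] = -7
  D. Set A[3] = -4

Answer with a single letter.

Option A: A[1] 40->47, delta=7, new_sum=95+(7)=102
Option B: A[5] 32->24, delta=-8, new_sum=95+(-8)=87
Option C: A[4] 8->-7, delta=-15, new_sum=95+(-15)=80
Option D: A[3] 19->-4, delta=-23, new_sum=95+(-23)=72 <-- matches target

Answer: D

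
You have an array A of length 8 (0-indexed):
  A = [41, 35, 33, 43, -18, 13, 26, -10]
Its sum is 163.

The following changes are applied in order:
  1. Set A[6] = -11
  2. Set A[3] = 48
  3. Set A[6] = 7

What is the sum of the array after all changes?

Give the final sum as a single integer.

Initial sum: 163
Change 1: A[6] 26 -> -11, delta = -37, sum = 126
Change 2: A[3] 43 -> 48, delta = 5, sum = 131
Change 3: A[6] -11 -> 7, delta = 18, sum = 149

Answer: 149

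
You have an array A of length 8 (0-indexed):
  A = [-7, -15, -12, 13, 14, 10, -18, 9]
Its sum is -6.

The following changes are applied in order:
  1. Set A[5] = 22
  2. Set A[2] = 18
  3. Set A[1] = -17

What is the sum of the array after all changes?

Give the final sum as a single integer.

Initial sum: -6
Change 1: A[5] 10 -> 22, delta = 12, sum = 6
Change 2: A[2] -12 -> 18, delta = 30, sum = 36
Change 3: A[1] -15 -> -17, delta = -2, sum = 34

Answer: 34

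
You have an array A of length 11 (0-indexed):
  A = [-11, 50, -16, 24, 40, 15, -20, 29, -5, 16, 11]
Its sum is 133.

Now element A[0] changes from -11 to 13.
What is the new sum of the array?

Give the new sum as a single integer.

Old value at index 0: -11
New value at index 0: 13
Delta = 13 - -11 = 24
New sum = old_sum + delta = 133 + (24) = 157

Answer: 157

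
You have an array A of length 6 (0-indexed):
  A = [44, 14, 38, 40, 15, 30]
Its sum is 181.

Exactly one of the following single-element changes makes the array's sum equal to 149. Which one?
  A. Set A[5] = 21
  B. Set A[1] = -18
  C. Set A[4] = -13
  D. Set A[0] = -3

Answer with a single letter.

Answer: B

Derivation:
Option A: A[5] 30->21, delta=-9, new_sum=181+(-9)=172
Option B: A[1] 14->-18, delta=-32, new_sum=181+(-32)=149 <-- matches target
Option C: A[4] 15->-13, delta=-28, new_sum=181+(-28)=153
Option D: A[0] 44->-3, delta=-47, new_sum=181+(-47)=134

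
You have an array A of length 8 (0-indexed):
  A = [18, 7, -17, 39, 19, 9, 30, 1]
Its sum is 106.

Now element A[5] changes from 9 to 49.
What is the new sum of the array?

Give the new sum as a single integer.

Old value at index 5: 9
New value at index 5: 49
Delta = 49 - 9 = 40
New sum = old_sum + delta = 106 + (40) = 146

Answer: 146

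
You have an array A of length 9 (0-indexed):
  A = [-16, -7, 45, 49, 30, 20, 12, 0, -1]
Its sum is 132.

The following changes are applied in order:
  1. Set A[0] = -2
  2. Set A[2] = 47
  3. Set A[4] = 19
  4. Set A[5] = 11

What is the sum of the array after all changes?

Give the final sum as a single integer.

Answer: 128

Derivation:
Initial sum: 132
Change 1: A[0] -16 -> -2, delta = 14, sum = 146
Change 2: A[2] 45 -> 47, delta = 2, sum = 148
Change 3: A[4] 30 -> 19, delta = -11, sum = 137
Change 4: A[5] 20 -> 11, delta = -9, sum = 128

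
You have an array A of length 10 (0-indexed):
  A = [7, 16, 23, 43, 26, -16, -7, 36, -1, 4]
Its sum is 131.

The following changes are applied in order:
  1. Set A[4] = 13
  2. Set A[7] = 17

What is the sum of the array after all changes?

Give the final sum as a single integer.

Initial sum: 131
Change 1: A[4] 26 -> 13, delta = -13, sum = 118
Change 2: A[7] 36 -> 17, delta = -19, sum = 99

Answer: 99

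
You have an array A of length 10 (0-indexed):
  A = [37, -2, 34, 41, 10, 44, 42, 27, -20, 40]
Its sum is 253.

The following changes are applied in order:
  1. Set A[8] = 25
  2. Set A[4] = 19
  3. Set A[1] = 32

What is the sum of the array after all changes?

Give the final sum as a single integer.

Answer: 341

Derivation:
Initial sum: 253
Change 1: A[8] -20 -> 25, delta = 45, sum = 298
Change 2: A[4] 10 -> 19, delta = 9, sum = 307
Change 3: A[1] -2 -> 32, delta = 34, sum = 341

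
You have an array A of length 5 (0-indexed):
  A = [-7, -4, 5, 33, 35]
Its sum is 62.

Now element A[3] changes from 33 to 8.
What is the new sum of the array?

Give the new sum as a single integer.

Answer: 37

Derivation:
Old value at index 3: 33
New value at index 3: 8
Delta = 8 - 33 = -25
New sum = old_sum + delta = 62 + (-25) = 37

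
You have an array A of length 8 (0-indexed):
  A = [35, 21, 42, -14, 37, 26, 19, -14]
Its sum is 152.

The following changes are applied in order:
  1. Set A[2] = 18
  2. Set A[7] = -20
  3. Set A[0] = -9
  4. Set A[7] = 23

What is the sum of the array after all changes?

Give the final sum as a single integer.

Answer: 121

Derivation:
Initial sum: 152
Change 1: A[2] 42 -> 18, delta = -24, sum = 128
Change 2: A[7] -14 -> -20, delta = -6, sum = 122
Change 3: A[0] 35 -> -9, delta = -44, sum = 78
Change 4: A[7] -20 -> 23, delta = 43, sum = 121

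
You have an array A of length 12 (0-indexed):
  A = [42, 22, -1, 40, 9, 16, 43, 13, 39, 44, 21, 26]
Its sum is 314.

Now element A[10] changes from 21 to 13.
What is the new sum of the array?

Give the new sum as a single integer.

Answer: 306

Derivation:
Old value at index 10: 21
New value at index 10: 13
Delta = 13 - 21 = -8
New sum = old_sum + delta = 314 + (-8) = 306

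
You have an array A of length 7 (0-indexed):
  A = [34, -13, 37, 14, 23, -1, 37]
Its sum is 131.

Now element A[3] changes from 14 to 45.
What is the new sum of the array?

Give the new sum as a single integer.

Answer: 162

Derivation:
Old value at index 3: 14
New value at index 3: 45
Delta = 45 - 14 = 31
New sum = old_sum + delta = 131 + (31) = 162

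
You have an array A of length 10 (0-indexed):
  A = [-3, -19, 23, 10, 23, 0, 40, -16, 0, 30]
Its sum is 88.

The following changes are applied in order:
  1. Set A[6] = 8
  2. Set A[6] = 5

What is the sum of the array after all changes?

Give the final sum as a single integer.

Initial sum: 88
Change 1: A[6] 40 -> 8, delta = -32, sum = 56
Change 2: A[6] 8 -> 5, delta = -3, sum = 53

Answer: 53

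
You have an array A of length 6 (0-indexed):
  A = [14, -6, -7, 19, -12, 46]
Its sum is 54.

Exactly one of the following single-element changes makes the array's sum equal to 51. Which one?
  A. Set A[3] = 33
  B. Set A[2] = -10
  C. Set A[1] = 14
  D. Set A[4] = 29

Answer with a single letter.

Answer: B

Derivation:
Option A: A[3] 19->33, delta=14, new_sum=54+(14)=68
Option B: A[2] -7->-10, delta=-3, new_sum=54+(-3)=51 <-- matches target
Option C: A[1] -6->14, delta=20, new_sum=54+(20)=74
Option D: A[4] -12->29, delta=41, new_sum=54+(41)=95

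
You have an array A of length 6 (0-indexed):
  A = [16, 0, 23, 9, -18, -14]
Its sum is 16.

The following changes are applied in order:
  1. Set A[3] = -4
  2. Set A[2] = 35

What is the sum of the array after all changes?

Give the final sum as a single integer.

Initial sum: 16
Change 1: A[3] 9 -> -4, delta = -13, sum = 3
Change 2: A[2] 23 -> 35, delta = 12, sum = 15

Answer: 15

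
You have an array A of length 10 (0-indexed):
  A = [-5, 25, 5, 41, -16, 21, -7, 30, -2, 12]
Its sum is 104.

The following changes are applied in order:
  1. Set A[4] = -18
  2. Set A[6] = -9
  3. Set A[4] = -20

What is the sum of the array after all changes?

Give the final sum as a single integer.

Initial sum: 104
Change 1: A[4] -16 -> -18, delta = -2, sum = 102
Change 2: A[6] -7 -> -9, delta = -2, sum = 100
Change 3: A[4] -18 -> -20, delta = -2, sum = 98

Answer: 98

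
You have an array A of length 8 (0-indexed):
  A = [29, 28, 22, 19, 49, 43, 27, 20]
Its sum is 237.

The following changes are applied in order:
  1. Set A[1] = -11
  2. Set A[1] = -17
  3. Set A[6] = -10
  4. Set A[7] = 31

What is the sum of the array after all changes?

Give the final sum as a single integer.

Initial sum: 237
Change 1: A[1] 28 -> -11, delta = -39, sum = 198
Change 2: A[1] -11 -> -17, delta = -6, sum = 192
Change 3: A[6] 27 -> -10, delta = -37, sum = 155
Change 4: A[7] 20 -> 31, delta = 11, sum = 166

Answer: 166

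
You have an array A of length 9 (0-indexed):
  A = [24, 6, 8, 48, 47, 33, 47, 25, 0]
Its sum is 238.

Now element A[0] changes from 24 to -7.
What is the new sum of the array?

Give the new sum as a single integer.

Old value at index 0: 24
New value at index 0: -7
Delta = -7 - 24 = -31
New sum = old_sum + delta = 238 + (-31) = 207

Answer: 207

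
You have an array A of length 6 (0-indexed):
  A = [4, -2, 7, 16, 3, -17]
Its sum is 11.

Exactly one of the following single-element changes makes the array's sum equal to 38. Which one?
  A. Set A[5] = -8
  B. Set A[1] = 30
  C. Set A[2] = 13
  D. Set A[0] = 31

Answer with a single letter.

Answer: D

Derivation:
Option A: A[5] -17->-8, delta=9, new_sum=11+(9)=20
Option B: A[1] -2->30, delta=32, new_sum=11+(32)=43
Option C: A[2] 7->13, delta=6, new_sum=11+(6)=17
Option D: A[0] 4->31, delta=27, new_sum=11+(27)=38 <-- matches target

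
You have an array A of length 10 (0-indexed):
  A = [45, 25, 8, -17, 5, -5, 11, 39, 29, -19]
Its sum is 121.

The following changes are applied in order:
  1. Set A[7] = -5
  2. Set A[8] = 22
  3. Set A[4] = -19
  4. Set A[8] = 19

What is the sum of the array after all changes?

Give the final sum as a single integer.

Initial sum: 121
Change 1: A[7] 39 -> -5, delta = -44, sum = 77
Change 2: A[8] 29 -> 22, delta = -7, sum = 70
Change 3: A[4] 5 -> -19, delta = -24, sum = 46
Change 4: A[8] 22 -> 19, delta = -3, sum = 43

Answer: 43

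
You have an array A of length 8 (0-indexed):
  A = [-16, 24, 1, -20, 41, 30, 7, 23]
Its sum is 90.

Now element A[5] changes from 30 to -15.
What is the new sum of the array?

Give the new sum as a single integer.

Answer: 45

Derivation:
Old value at index 5: 30
New value at index 5: -15
Delta = -15 - 30 = -45
New sum = old_sum + delta = 90 + (-45) = 45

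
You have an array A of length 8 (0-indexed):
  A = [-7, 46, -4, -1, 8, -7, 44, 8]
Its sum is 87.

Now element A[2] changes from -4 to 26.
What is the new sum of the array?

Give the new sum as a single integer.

Old value at index 2: -4
New value at index 2: 26
Delta = 26 - -4 = 30
New sum = old_sum + delta = 87 + (30) = 117

Answer: 117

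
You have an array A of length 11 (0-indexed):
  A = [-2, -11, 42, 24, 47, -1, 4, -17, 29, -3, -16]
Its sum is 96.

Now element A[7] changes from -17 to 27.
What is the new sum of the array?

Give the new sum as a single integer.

Old value at index 7: -17
New value at index 7: 27
Delta = 27 - -17 = 44
New sum = old_sum + delta = 96 + (44) = 140

Answer: 140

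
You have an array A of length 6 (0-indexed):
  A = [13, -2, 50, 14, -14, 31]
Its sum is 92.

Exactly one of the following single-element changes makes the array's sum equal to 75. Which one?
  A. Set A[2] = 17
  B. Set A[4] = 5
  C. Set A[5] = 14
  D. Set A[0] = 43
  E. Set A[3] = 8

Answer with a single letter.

Option A: A[2] 50->17, delta=-33, new_sum=92+(-33)=59
Option B: A[4] -14->5, delta=19, new_sum=92+(19)=111
Option C: A[5] 31->14, delta=-17, new_sum=92+(-17)=75 <-- matches target
Option D: A[0] 13->43, delta=30, new_sum=92+(30)=122
Option E: A[3] 14->8, delta=-6, new_sum=92+(-6)=86

Answer: C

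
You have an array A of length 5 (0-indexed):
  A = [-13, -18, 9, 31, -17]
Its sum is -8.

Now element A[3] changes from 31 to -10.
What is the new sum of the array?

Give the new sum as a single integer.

Answer: -49

Derivation:
Old value at index 3: 31
New value at index 3: -10
Delta = -10 - 31 = -41
New sum = old_sum + delta = -8 + (-41) = -49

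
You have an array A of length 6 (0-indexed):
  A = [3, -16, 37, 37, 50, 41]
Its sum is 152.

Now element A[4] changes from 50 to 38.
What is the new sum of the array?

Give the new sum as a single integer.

Old value at index 4: 50
New value at index 4: 38
Delta = 38 - 50 = -12
New sum = old_sum + delta = 152 + (-12) = 140

Answer: 140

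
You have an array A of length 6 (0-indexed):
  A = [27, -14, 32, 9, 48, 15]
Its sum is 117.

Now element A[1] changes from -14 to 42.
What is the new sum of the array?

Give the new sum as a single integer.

Answer: 173

Derivation:
Old value at index 1: -14
New value at index 1: 42
Delta = 42 - -14 = 56
New sum = old_sum + delta = 117 + (56) = 173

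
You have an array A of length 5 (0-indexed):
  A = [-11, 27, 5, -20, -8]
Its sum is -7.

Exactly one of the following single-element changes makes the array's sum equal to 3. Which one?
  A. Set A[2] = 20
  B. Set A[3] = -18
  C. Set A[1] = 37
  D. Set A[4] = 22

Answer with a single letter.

Answer: C

Derivation:
Option A: A[2] 5->20, delta=15, new_sum=-7+(15)=8
Option B: A[3] -20->-18, delta=2, new_sum=-7+(2)=-5
Option C: A[1] 27->37, delta=10, new_sum=-7+(10)=3 <-- matches target
Option D: A[4] -8->22, delta=30, new_sum=-7+(30)=23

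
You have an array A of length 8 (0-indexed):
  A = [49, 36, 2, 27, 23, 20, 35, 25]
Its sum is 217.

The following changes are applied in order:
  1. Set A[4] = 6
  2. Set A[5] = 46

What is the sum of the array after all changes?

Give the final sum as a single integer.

Answer: 226

Derivation:
Initial sum: 217
Change 1: A[4] 23 -> 6, delta = -17, sum = 200
Change 2: A[5] 20 -> 46, delta = 26, sum = 226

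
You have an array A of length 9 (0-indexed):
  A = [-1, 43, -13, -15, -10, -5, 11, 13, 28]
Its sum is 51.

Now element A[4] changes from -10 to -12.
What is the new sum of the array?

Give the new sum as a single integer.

Answer: 49

Derivation:
Old value at index 4: -10
New value at index 4: -12
Delta = -12 - -10 = -2
New sum = old_sum + delta = 51 + (-2) = 49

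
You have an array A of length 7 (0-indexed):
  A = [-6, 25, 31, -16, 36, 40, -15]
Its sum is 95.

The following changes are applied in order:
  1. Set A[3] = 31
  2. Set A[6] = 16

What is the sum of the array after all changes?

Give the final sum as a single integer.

Answer: 173

Derivation:
Initial sum: 95
Change 1: A[3] -16 -> 31, delta = 47, sum = 142
Change 2: A[6] -15 -> 16, delta = 31, sum = 173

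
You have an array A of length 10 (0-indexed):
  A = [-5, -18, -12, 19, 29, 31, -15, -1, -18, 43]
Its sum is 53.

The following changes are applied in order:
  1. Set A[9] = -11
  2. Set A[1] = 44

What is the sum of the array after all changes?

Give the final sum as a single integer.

Initial sum: 53
Change 1: A[9] 43 -> -11, delta = -54, sum = -1
Change 2: A[1] -18 -> 44, delta = 62, sum = 61

Answer: 61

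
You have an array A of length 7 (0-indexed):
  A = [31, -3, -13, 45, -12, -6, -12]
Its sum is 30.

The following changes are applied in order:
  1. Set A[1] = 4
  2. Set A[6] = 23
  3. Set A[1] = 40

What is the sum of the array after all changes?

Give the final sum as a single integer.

Answer: 108

Derivation:
Initial sum: 30
Change 1: A[1] -3 -> 4, delta = 7, sum = 37
Change 2: A[6] -12 -> 23, delta = 35, sum = 72
Change 3: A[1] 4 -> 40, delta = 36, sum = 108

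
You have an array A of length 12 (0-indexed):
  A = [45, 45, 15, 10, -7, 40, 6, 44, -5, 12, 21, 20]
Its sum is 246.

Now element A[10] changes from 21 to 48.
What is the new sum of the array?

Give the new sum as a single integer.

Answer: 273

Derivation:
Old value at index 10: 21
New value at index 10: 48
Delta = 48 - 21 = 27
New sum = old_sum + delta = 246 + (27) = 273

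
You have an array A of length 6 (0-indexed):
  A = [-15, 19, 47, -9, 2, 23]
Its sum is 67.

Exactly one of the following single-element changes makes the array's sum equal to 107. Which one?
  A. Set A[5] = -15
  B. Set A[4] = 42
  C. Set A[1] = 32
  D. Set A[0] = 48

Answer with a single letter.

Option A: A[5] 23->-15, delta=-38, new_sum=67+(-38)=29
Option B: A[4] 2->42, delta=40, new_sum=67+(40)=107 <-- matches target
Option C: A[1] 19->32, delta=13, new_sum=67+(13)=80
Option D: A[0] -15->48, delta=63, new_sum=67+(63)=130

Answer: B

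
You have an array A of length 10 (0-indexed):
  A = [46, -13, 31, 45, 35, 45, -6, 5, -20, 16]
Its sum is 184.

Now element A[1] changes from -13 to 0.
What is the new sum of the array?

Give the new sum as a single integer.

Old value at index 1: -13
New value at index 1: 0
Delta = 0 - -13 = 13
New sum = old_sum + delta = 184 + (13) = 197

Answer: 197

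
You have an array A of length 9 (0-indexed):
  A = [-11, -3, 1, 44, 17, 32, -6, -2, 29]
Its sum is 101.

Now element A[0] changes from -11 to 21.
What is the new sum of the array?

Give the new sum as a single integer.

Old value at index 0: -11
New value at index 0: 21
Delta = 21 - -11 = 32
New sum = old_sum + delta = 101 + (32) = 133

Answer: 133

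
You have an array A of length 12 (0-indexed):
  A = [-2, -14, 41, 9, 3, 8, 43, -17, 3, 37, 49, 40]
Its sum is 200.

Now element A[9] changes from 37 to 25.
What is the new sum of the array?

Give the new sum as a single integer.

Answer: 188

Derivation:
Old value at index 9: 37
New value at index 9: 25
Delta = 25 - 37 = -12
New sum = old_sum + delta = 200 + (-12) = 188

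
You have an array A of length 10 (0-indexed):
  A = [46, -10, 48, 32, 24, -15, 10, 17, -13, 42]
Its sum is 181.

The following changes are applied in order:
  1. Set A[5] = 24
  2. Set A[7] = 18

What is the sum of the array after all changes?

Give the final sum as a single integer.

Initial sum: 181
Change 1: A[5] -15 -> 24, delta = 39, sum = 220
Change 2: A[7] 17 -> 18, delta = 1, sum = 221

Answer: 221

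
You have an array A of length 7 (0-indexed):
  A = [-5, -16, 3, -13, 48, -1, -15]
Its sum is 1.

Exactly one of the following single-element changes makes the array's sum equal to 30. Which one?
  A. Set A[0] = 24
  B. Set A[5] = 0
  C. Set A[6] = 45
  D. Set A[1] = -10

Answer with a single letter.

Answer: A

Derivation:
Option A: A[0] -5->24, delta=29, new_sum=1+(29)=30 <-- matches target
Option B: A[5] -1->0, delta=1, new_sum=1+(1)=2
Option C: A[6] -15->45, delta=60, new_sum=1+(60)=61
Option D: A[1] -16->-10, delta=6, new_sum=1+(6)=7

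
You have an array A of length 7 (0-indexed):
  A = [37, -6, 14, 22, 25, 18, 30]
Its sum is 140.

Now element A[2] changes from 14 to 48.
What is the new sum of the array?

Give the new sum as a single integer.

Answer: 174

Derivation:
Old value at index 2: 14
New value at index 2: 48
Delta = 48 - 14 = 34
New sum = old_sum + delta = 140 + (34) = 174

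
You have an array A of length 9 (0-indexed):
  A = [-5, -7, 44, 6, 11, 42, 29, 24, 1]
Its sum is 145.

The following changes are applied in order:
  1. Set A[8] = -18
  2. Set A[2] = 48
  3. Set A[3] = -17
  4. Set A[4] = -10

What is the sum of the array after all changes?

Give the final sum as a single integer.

Answer: 86

Derivation:
Initial sum: 145
Change 1: A[8] 1 -> -18, delta = -19, sum = 126
Change 2: A[2] 44 -> 48, delta = 4, sum = 130
Change 3: A[3] 6 -> -17, delta = -23, sum = 107
Change 4: A[4] 11 -> -10, delta = -21, sum = 86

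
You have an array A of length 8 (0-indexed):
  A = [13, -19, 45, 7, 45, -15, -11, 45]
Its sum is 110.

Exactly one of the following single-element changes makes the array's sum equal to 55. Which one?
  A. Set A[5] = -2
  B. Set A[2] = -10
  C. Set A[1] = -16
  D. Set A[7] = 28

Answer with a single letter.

Option A: A[5] -15->-2, delta=13, new_sum=110+(13)=123
Option B: A[2] 45->-10, delta=-55, new_sum=110+(-55)=55 <-- matches target
Option C: A[1] -19->-16, delta=3, new_sum=110+(3)=113
Option D: A[7] 45->28, delta=-17, new_sum=110+(-17)=93

Answer: B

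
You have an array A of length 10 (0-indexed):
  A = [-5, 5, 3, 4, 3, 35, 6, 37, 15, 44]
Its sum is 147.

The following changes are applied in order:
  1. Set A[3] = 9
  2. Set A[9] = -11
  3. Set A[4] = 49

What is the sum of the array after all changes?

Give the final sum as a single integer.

Initial sum: 147
Change 1: A[3] 4 -> 9, delta = 5, sum = 152
Change 2: A[9] 44 -> -11, delta = -55, sum = 97
Change 3: A[4] 3 -> 49, delta = 46, sum = 143

Answer: 143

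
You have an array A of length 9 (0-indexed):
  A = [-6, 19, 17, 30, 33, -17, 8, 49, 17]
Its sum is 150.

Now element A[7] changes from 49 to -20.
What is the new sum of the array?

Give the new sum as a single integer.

Old value at index 7: 49
New value at index 7: -20
Delta = -20 - 49 = -69
New sum = old_sum + delta = 150 + (-69) = 81

Answer: 81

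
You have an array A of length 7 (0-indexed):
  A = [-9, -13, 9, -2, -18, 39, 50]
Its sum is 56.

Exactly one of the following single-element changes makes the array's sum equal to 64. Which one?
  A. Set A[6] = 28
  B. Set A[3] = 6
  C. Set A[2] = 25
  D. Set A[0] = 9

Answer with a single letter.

Answer: B

Derivation:
Option A: A[6] 50->28, delta=-22, new_sum=56+(-22)=34
Option B: A[3] -2->6, delta=8, new_sum=56+(8)=64 <-- matches target
Option C: A[2] 9->25, delta=16, new_sum=56+(16)=72
Option D: A[0] -9->9, delta=18, new_sum=56+(18)=74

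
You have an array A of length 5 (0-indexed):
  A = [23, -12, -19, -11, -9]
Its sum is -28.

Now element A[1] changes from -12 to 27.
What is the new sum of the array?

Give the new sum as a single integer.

Answer: 11

Derivation:
Old value at index 1: -12
New value at index 1: 27
Delta = 27 - -12 = 39
New sum = old_sum + delta = -28 + (39) = 11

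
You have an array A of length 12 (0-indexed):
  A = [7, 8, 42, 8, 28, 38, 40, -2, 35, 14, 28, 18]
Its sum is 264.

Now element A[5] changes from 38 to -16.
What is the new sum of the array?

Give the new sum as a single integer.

Answer: 210

Derivation:
Old value at index 5: 38
New value at index 5: -16
Delta = -16 - 38 = -54
New sum = old_sum + delta = 264 + (-54) = 210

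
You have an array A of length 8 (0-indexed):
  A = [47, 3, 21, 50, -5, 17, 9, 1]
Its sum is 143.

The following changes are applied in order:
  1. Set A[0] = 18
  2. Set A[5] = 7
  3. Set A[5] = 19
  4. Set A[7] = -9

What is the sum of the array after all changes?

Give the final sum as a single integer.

Initial sum: 143
Change 1: A[0] 47 -> 18, delta = -29, sum = 114
Change 2: A[5] 17 -> 7, delta = -10, sum = 104
Change 3: A[5] 7 -> 19, delta = 12, sum = 116
Change 4: A[7] 1 -> -9, delta = -10, sum = 106

Answer: 106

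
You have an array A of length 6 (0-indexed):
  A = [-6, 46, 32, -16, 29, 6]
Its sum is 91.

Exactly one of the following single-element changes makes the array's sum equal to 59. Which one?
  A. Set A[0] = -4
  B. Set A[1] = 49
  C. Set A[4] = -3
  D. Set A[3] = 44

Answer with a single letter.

Option A: A[0] -6->-4, delta=2, new_sum=91+(2)=93
Option B: A[1] 46->49, delta=3, new_sum=91+(3)=94
Option C: A[4] 29->-3, delta=-32, new_sum=91+(-32)=59 <-- matches target
Option D: A[3] -16->44, delta=60, new_sum=91+(60)=151

Answer: C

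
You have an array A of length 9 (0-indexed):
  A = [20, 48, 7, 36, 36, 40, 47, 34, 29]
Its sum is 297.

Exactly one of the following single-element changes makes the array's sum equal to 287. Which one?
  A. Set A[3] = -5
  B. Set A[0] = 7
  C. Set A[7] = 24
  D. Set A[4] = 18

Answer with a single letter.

Option A: A[3] 36->-5, delta=-41, new_sum=297+(-41)=256
Option B: A[0] 20->7, delta=-13, new_sum=297+(-13)=284
Option C: A[7] 34->24, delta=-10, new_sum=297+(-10)=287 <-- matches target
Option D: A[4] 36->18, delta=-18, new_sum=297+(-18)=279

Answer: C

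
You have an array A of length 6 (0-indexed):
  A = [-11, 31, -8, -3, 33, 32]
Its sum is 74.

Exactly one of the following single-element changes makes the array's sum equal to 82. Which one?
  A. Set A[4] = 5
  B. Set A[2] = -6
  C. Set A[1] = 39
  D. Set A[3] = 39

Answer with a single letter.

Answer: C

Derivation:
Option A: A[4] 33->5, delta=-28, new_sum=74+(-28)=46
Option B: A[2] -8->-6, delta=2, new_sum=74+(2)=76
Option C: A[1] 31->39, delta=8, new_sum=74+(8)=82 <-- matches target
Option D: A[3] -3->39, delta=42, new_sum=74+(42)=116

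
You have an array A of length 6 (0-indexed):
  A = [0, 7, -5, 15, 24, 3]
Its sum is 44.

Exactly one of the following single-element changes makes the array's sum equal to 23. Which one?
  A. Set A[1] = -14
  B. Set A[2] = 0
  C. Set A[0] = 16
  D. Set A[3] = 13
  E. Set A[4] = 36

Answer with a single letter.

Answer: A

Derivation:
Option A: A[1] 7->-14, delta=-21, new_sum=44+(-21)=23 <-- matches target
Option B: A[2] -5->0, delta=5, new_sum=44+(5)=49
Option C: A[0] 0->16, delta=16, new_sum=44+(16)=60
Option D: A[3] 15->13, delta=-2, new_sum=44+(-2)=42
Option E: A[4] 24->36, delta=12, new_sum=44+(12)=56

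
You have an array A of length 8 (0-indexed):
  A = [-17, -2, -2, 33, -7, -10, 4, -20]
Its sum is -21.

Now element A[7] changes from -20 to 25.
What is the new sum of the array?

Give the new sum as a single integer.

Old value at index 7: -20
New value at index 7: 25
Delta = 25 - -20 = 45
New sum = old_sum + delta = -21 + (45) = 24

Answer: 24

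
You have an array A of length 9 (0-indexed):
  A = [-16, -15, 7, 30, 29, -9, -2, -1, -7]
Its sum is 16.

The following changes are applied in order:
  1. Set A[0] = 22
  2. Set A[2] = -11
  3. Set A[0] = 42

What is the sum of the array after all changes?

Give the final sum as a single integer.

Initial sum: 16
Change 1: A[0] -16 -> 22, delta = 38, sum = 54
Change 2: A[2] 7 -> -11, delta = -18, sum = 36
Change 3: A[0] 22 -> 42, delta = 20, sum = 56

Answer: 56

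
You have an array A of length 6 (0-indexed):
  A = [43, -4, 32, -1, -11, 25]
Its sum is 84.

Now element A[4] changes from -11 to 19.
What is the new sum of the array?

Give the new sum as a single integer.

Old value at index 4: -11
New value at index 4: 19
Delta = 19 - -11 = 30
New sum = old_sum + delta = 84 + (30) = 114

Answer: 114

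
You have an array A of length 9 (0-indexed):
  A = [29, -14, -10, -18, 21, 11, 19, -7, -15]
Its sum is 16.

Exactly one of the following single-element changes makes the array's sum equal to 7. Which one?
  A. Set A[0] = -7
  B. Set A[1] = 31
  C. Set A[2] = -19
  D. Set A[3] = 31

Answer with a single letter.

Option A: A[0] 29->-7, delta=-36, new_sum=16+(-36)=-20
Option B: A[1] -14->31, delta=45, new_sum=16+(45)=61
Option C: A[2] -10->-19, delta=-9, new_sum=16+(-9)=7 <-- matches target
Option D: A[3] -18->31, delta=49, new_sum=16+(49)=65

Answer: C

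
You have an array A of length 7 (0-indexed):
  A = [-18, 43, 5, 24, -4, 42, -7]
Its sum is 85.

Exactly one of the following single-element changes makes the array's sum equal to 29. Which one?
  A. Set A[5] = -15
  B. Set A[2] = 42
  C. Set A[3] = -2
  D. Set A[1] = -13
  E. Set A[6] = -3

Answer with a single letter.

Answer: D

Derivation:
Option A: A[5] 42->-15, delta=-57, new_sum=85+(-57)=28
Option B: A[2] 5->42, delta=37, new_sum=85+(37)=122
Option C: A[3] 24->-2, delta=-26, new_sum=85+(-26)=59
Option D: A[1] 43->-13, delta=-56, new_sum=85+(-56)=29 <-- matches target
Option E: A[6] -7->-3, delta=4, new_sum=85+(4)=89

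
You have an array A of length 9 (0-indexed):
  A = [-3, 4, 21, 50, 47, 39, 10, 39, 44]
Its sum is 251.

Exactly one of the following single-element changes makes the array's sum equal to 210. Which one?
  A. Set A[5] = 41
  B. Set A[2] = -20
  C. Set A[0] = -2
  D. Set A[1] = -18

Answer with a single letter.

Option A: A[5] 39->41, delta=2, new_sum=251+(2)=253
Option B: A[2] 21->-20, delta=-41, new_sum=251+(-41)=210 <-- matches target
Option C: A[0] -3->-2, delta=1, new_sum=251+(1)=252
Option D: A[1] 4->-18, delta=-22, new_sum=251+(-22)=229

Answer: B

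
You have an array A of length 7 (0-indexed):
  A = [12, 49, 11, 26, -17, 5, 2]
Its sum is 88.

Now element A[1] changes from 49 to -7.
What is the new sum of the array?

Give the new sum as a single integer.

Answer: 32

Derivation:
Old value at index 1: 49
New value at index 1: -7
Delta = -7 - 49 = -56
New sum = old_sum + delta = 88 + (-56) = 32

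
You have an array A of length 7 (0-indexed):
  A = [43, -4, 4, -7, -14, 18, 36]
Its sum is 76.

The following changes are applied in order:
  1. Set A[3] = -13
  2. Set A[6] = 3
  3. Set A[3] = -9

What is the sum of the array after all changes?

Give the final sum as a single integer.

Answer: 41

Derivation:
Initial sum: 76
Change 1: A[3] -7 -> -13, delta = -6, sum = 70
Change 2: A[6] 36 -> 3, delta = -33, sum = 37
Change 3: A[3] -13 -> -9, delta = 4, sum = 41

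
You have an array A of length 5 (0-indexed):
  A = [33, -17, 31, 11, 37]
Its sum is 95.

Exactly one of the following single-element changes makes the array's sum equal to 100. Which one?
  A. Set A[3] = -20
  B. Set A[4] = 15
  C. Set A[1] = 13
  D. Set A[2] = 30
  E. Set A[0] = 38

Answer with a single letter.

Answer: E

Derivation:
Option A: A[3] 11->-20, delta=-31, new_sum=95+(-31)=64
Option B: A[4] 37->15, delta=-22, new_sum=95+(-22)=73
Option C: A[1] -17->13, delta=30, new_sum=95+(30)=125
Option D: A[2] 31->30, delta=-1, new_sum=95+(-1)=94
Option E: A[0] 33->38, delta=5, new_sum=95+(5)=100 <-- matches target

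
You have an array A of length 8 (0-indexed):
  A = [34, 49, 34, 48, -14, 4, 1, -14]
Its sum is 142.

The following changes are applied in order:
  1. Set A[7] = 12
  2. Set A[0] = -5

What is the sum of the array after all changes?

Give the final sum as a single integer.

Initial sum: 142
Change 1: A[7] -14 -> 12, delta = 26, sum = 168
Change 2: A[0] 34 -> -5, delta = -39, sum = 129

Answer: 129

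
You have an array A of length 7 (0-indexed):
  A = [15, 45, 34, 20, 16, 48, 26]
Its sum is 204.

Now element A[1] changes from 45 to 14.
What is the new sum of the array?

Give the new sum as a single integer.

Old value at index 1: 45
New value at index 1: 14
Delta = 14 - 45 = -31
New sum = old_sum + delta = 204 + (-31) = 173

Answer: 173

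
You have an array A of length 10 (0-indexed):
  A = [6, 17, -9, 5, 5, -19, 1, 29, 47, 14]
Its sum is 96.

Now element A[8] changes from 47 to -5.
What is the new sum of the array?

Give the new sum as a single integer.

Old value at index 8: 47
New value at index 8: -5
Delta = -5 - 47 = -52
New sum = old_sum + delta = 96 + (-52) = 44

Answer: 44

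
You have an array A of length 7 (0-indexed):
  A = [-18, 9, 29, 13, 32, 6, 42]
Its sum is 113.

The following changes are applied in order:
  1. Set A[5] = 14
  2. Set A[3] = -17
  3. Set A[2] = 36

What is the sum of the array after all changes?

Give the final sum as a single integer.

Initial sum: 113
Change 1: A[5] 6 -> 14, delta = 8, sum = 121
Change 2: A[3] 13 -> -17, delta = -30, sum = 91
Change 3: A[2] 29 -> 36, delta = 7, sum = 98

Answer: 98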